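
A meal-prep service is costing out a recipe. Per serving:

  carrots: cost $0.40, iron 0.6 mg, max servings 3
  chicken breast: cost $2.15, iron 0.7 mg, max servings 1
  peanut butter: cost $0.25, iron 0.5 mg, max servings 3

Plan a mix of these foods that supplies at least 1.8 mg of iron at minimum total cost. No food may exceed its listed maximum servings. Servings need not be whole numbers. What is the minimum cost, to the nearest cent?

$0.95

Cost per mg of iron: peanut butter $0.5000, carrots $0.6667, chicken breast $3.0714.
Take 3 servings of peanut butter: +1.5 mg iron for $0.75 (total $0.75, still need 0.3 mg).
Take 0.5 servings of carrots: +0.3 mg iron for $0.20 (total $0.95, still need 0.0 mg).
Filling from the cheapest source first is optimal under one linear minimum: $0.95.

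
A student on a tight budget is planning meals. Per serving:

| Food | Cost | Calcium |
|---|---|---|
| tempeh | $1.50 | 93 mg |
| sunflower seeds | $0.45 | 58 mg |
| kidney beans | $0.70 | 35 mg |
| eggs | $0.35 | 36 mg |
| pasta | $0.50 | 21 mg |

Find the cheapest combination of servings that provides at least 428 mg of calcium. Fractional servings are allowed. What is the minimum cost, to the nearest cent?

Cost per mg of calcium: sunflower seeds $0.0078, eggs $0.0097, tempeh $0.0161, kidney beans $0.0200, pasta $0.0238.
With no serving limits, use only sunflower seeds: 428 mg / 58 mg = 7.379 servings × $0.45 = $3.32.

$3.32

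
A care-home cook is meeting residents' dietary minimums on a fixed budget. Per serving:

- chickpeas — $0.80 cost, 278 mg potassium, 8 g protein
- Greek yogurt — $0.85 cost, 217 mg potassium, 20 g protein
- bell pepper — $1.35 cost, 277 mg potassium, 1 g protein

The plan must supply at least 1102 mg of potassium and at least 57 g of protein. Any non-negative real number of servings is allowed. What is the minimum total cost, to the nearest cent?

$3.59

This is a tiny linear program; its minimum lies at a vertex of the feasible set. List the vertices and price them.
chickpeas only: max(1102/278, 57/8) = 7.125 servings → $5.70.
Greek yogurt only: max(1102/217, 57/20) = 5.078 servings → $4.32.
bell pepper only: max(1102/277, 57/1) = 57 servings → $76.95.
chickpeas + Greek yogurt with both tight: 2.529 servings and 1.838 servings → $3.59.
chickpeas + bell pepper: intersection lies outside the first quadrant.
Greek yogurt + bell pepper with both tight: 2.759 servings and 1.817 servings → $4.80.
So the least-cost plan costs $3.59.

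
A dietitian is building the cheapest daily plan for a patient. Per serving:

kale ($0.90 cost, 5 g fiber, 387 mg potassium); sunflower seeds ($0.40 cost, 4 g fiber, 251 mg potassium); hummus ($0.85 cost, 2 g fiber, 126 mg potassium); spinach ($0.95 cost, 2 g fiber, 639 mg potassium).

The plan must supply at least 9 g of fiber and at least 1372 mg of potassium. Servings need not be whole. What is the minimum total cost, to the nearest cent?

kale only: max(9/5, 1372/387) = 3.545 servings → $3.19.
sunflower seeds only: max(9/4, 1372/251) = 5.466 servings → $2.19.
hummus only: max(9/2, 1372/126) = 10.89 servings → $9.26.
spinach only: max(9/2, 1372/639) = 4.5 servings → $4.28.
kale + sunflower seeds: intersection lies outside the first quadrant.
kale + hummus: intersection lies outside the first quadrant.
kale + spinach with both tight: 1.242 servings and 1.395 servings → $2.44.
sunflower seeds + hummus: the both-tight solution has a negative serving — not a feasible corner.
sunflower seeds + spinach with both tight: 1.464 servings and 1.572 servings → $2.08.
hummus + spinach with both tight: 2.931 servings and 1.569 servings → $3.98.
The minimum over all feasible corners is $2.08.

$2.08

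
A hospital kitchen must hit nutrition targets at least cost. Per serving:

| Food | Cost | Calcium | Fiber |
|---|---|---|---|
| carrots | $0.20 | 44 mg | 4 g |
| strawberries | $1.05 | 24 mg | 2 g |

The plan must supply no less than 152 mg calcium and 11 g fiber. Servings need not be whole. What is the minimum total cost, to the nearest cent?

At the optimum either one food covers both requirements or two foods hit both targets exactly; no other combination can be cheaper.
carrots only: max(152/44, 11/4) = 3.455 servings → $0.69.
strawberries only: max(152/24, 11/2) = 6.333 servings → $6.65.
carrots + strawberries: intersection lies outside the first quadrant.
Cheapest feasible corner: $0.69.

$0.69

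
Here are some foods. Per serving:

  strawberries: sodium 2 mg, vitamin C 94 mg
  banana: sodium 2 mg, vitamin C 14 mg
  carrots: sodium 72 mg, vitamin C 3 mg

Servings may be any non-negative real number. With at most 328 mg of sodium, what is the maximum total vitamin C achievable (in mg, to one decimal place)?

Vitamin C per mg sodium: strawberries 47, banana 7, carrots 0.04167.
With no serving limits, spend the whole sodium allowance on strawberries: 328 mg / 2 mg × 94 mg = 15416.0 mg.

15416.0 mg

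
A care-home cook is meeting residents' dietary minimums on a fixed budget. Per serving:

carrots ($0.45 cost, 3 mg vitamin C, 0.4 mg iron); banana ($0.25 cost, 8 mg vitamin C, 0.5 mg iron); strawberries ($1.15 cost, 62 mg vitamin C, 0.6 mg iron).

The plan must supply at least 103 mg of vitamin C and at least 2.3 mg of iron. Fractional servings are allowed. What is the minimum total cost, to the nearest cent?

carrots only: max(103/3, 2.3/0.4) = 34.33 servings → $15.45.
banana only: max(103/8, 2.3/0.5) = 12.88 servings → $3.22.
strawberries only: max(103/62, 2.3/0.6) = 3.833 servings → $4.41.
carrots + banana with both targets exact would need a negative amount; discard.
carrots + strawberries with both tight: 3.513 servings and 1.491 servings → $3.30.
banana + strawberries with both tight: 3.084 servings and 1.263 servings → $2.22.
Cheapest feasible corner: $2.22.

$2.22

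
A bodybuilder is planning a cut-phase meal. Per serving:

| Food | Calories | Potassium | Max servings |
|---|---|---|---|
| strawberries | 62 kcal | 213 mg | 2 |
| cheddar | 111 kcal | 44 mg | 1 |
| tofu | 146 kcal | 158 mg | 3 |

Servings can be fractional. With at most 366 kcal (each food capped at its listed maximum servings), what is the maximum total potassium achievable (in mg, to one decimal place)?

687.9 mg

Potassium per kcal: strawberries 3.435, tofu 1.082, cheddar 0.3964.
Take 2 servings of strawberries: uses 124 kcal, +426.0 mg potassium (running total 426.0 mg).
Take 1.658 servings of tofu: uses 242 kcal, +261.9 mg potassium (running total 687.9 mg).
Greedy by best ratio exhausts the calories allowance optimally: 687.9 mg.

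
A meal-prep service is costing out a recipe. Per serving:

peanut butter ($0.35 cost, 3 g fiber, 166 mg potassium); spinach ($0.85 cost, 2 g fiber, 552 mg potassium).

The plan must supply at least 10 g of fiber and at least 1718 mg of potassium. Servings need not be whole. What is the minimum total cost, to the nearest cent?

peanut butter only: max(10/3, 1718/166) = 10.35 servings → $3.62.
spinach only: max(10/2, 1718/552) = 5 servings → $4.25.
peanut butter + spinach with both tight: 1.574 servings and 2.639 servings → $2.79.
The minimum over all feasible corners is $2.79.

$2.79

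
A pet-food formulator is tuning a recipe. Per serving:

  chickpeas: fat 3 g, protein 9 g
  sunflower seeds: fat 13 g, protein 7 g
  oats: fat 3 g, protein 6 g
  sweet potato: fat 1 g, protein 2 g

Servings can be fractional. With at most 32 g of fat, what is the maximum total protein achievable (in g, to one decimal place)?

Protein per g fat: chickpeas 3, oats 2, sweet potato 2, sunflower seeds 0.5385.
With no serving limits, spend the whole fat allowance on chickpeas: 32 g / 3 g × 9 g = 96.0 g.

96.0 g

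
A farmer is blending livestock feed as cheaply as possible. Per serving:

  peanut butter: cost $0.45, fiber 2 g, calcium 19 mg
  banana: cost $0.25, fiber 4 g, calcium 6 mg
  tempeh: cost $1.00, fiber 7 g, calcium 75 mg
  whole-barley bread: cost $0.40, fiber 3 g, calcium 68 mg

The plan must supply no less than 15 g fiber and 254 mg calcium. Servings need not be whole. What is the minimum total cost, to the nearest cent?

A basic optimal solution has at most two foods positive. Try each food alone and each pair with both targets met exactly.
peanut butter only: max(15/2, 254/19) = 13.37 servings → $6.02.
banana only: max(15/4, 254/6) = 42.33 servings → $10.58.
tempeh only: max(15/7, 254/75) = 3.387 servings → $3.39.
whole-barley bread only: max(15/3, 254/68) = 5 servings → $2.00.
peanut butter + banana with both targets exact would need a negative amount; discard.
peanut butter + tempeh: intersection lies outside the first quadrant.
peanut butter + whole-barley bread with both tight: 3.266 servings and 2.823 servings → $2.60.
banana + tempeh: the both-tight solution has a negative serving — not a feasible corner.
banana + whole-barley bread with both tight: 1.016 servings and 3.646 servings → $1.71.
tempeh + whole-barley bread with both tight: 1.028 servings and 2.602 servings → $2.07.
So the least-cost plan costs $1.71.

$1.71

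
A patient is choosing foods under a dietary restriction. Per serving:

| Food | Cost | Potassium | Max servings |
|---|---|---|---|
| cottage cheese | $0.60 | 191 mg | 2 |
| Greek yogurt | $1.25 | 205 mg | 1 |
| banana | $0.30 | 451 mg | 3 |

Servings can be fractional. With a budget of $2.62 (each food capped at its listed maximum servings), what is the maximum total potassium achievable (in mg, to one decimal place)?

1820.3 mg

Potassium per dollar: banana 1503, cottage cheese 318.3, Greek yogurt 164.
Take 3 servings of banana: spends $0.90, +1353.0 mg potassium (running total 1353.0 mg).
Take 2 servings of cottage cheese: spends $1.20, +382.0 mg potassium (running total 1735.0 mg).
Take 0.416 servings of Greek yogurt: spends $0.52, +85.3 mg potassium (running total 1820.3 mg).
Greedy by best ratio exhausts the cost allowance optimally: 1820.3 mg.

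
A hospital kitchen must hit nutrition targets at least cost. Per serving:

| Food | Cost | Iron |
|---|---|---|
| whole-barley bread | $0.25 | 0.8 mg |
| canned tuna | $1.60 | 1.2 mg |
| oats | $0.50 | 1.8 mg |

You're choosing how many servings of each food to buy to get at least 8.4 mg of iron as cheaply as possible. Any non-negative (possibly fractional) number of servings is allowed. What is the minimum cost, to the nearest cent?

Cost per mg of iron: oats $0.2778, whole-barley bread $0.3125, canned tuna $1.3333.
With no serving limits, use only oats: 8.4 mg / 1.8 mg = 4.667 servings × $0.50 = $2.33.

$2.33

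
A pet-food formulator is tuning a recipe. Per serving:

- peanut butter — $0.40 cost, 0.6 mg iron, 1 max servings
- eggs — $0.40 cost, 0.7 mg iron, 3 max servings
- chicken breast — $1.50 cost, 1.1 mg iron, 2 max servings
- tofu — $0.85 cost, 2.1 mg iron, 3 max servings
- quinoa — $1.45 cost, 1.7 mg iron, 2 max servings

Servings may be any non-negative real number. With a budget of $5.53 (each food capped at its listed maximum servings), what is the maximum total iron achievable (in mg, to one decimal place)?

Iron per dollar: tofu 2.471, eggs 1.75, peanut butter 1.5, quinoa 1.172, chicken breast 0.7333.
Take 3 servings of tofu: spends $2.55, +6.3 mg iron (running total 6.3 mg).
Take 3 servings of eggs: spends $1.20, +2.1 mg iron (running total 8.4 mg).
Take 1 serving of peanut butter: spends $0.40, +0.6 mg iron (running total 9.0 mg).
Take 0.9517 servings of quinoa: spends $1.38, +1.6 mg iron (running total 10.6 mg).
Greedy by best ratio exhausts the cost allowance optimally: 10.6 mg.

10.6 mg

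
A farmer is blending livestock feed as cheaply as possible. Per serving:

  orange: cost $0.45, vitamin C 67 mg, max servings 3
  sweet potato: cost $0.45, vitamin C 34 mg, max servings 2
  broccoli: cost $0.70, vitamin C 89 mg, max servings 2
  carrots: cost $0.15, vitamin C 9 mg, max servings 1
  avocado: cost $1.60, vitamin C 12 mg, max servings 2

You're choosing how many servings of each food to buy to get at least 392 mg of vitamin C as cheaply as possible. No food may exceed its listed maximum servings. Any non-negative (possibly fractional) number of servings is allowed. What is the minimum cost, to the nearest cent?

$2.92

Cost per mg of vitamin C: orange $0.0067, broccoli $0.0079, sweet potato $0.0132, carrots $0.0167, avocado $0.1333.
Take 3 servings of orange: +201.0 mg vitamin C for $1.35 (total $1.35, still need 191.0 mg).
Take 2 servings of broccoli: +178.0 mg vitamin C for $1.40 (total $2.75, still need 13.0 mg).
Take 0.3824 servings of sweet potato: +13.0 mg vitamin C for $0.17 (total $2.92, still need 0.0 mg).
Greedy by cheapest-per-mg is optimal for a single linear constraint, so the minimum cost is $2.92.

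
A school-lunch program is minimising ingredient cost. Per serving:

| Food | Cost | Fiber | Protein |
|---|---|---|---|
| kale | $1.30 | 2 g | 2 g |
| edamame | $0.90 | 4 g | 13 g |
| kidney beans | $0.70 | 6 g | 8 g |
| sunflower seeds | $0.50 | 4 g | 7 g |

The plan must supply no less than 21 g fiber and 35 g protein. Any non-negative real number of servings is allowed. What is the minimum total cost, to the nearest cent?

$2.59

Compare the cost at each extreme point of the feasible region.
kale only: max(21/2, 35/2) = 17.5 servings → $22.75.
edamame only: max(21/4, 35/13) = 5.25 servings → $4.72.
kidney beans only: max(21/6, 35/8) = 4.375 servings → $3.06.
sunflower seeds only: max(21/4, 35/7) = 5.25 servings → $2.62.
kale + edamame with both tight: 7.389 servings and 1.556 servings → $11.01.
kale + kidney beans: intersection lies outside the first quadrant.
kale + sunflower seeds with both tight: 1.167 servings and 4.667 servings → $3.85.
edamame + kidney beans with both tight: 0.913 servings and 2.891 servings → $2.85.
edamame + sunflower seeds: intersection lies outside the first quadrant.
kidney beans + sunflower seeds with both tight: 0.7 servings and 4.2 servings → $2.59.
Cheapest feasible corner: $2.59.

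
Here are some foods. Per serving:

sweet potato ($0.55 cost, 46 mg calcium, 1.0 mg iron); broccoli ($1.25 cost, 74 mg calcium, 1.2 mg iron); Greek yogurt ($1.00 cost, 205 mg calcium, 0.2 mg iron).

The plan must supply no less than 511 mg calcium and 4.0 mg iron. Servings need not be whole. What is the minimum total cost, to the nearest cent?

$3.69

With two linear requirements the optimum uses one or two foods; enumerate the corners.
sweet potato only: max(511/46, 4.0/1.0) = 11.11 servings → $6.11.
broccoli only: max(511/74, 4.0/1.2) = 6.905 servings → $8.63.
Greek yogurt only: max(511/205, 4.0/0.2) = 20 servings → $20.00.
sweet potato + broccoli: the both-tight solution has a negative serving — not a feasible corner.
sweet potato + Greek yogurt with both tight: 3.666 servings and 1.67 servings → $3.69.
broccoli + Greek yogurt with both tight: 3.105 servings and 1.372 servings → $5.25.
The minimum over all feasible corners is $3.69.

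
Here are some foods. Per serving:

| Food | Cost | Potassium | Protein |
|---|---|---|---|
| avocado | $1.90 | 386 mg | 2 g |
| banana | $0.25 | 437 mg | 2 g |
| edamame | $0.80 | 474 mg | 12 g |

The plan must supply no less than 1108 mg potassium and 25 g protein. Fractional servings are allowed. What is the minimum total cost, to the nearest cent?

Two binding constraints pin down two serving amounts, so the optimal mix uses at most two foods. The candidates are each food alone (scaled to the tighter of potassium/protein) and each pair with both constraints tight.
avocado only: max(1108/386, 25/2) = 12.5 servings → $23.75.
banana only: max(1108/437, 25/2) = 12.5 servings → $3.12.
edamame only: max(1108/474, 25/12) = 2.338 servings → $1.87.
avocado + banana: intersection lies outside the first quadrant.
avocado + edamame with both tight: 0.3925 servings and 2.018 servings → $2.36.
banana + edamame with both tight: 0.3366 servings and 2.027 servings → $1.71.
Cheapest feasible corner: $1.71.

$1.71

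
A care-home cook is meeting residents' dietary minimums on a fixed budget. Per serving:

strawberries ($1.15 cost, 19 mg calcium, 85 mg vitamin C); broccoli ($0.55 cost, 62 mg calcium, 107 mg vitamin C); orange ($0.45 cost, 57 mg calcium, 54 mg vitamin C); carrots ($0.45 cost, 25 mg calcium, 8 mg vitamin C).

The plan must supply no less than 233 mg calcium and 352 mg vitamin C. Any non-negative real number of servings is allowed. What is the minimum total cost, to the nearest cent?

Minimising a linear cost over {calcium ≥ 233, vitamin C ≥ 352, servings ≥ 0} — the optimum is at a vertex, using one or two foods.
strawberries only: max(233/19, 352/85) = 12.26 servings → $14.10.
broccoli only: max(233/62, 352/107) = 3.758 servings → $2.07.
orange only: max(233/57, 352/54) = 6.519 servings → $2.93.
carrots only: max(233/25, 352/8) = 44 servings → $19.80.
strawberries + broccoli: intersection lies outside the first quadrant.
strawberries + orange with both tight: 1.959 servings and 3.435 servings → $3.80.
strawberries + carrots with both tight: 3.515 servings and 6.648 servings → $7.03.
broccoli + orange with both tight: 2.72 servings and 1.129 servings → $2.00.
broccoli + carrots with both tight: 3.183 servings and 1.426 servings → $2.39.
orange + carrots: the both-tight solution has a negative serving — not a feasible corner.
So the least-cost plan costs $2.00.

$2.00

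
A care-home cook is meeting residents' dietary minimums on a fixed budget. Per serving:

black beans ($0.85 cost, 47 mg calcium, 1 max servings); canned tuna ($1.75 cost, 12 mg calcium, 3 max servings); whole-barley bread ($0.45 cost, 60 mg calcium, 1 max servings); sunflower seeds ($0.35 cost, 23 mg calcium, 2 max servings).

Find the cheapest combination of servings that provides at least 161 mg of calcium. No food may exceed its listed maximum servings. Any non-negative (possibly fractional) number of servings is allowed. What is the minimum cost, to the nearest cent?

$3.17

Cost per mg of calcium: whole-barley bread $0.0075, sunflower seeds $0.0152, black beans $0.0181, canned tuna $0.1458.
Take 1 serving of whole-barley bread: +60.0 mg calcium for $0.45 (total $0.45, still need 101.0 mg).
Take 2 servings of sunflower seeds: +46.0 mg calcium for $0.70 (total $1.15, still need 55.0 mg).
Take 1 serving of black beans: +47.0 mg calcium for $0.85 (total $2.00, still need 8.0 mg).
Take 0.6667 servings of canned tuna: +8.0 mg calcium for $1.17 (total $3.17, still need 0.0 mg).
Filling from the cheapest source first is optimal under one linear minimum: $3.17.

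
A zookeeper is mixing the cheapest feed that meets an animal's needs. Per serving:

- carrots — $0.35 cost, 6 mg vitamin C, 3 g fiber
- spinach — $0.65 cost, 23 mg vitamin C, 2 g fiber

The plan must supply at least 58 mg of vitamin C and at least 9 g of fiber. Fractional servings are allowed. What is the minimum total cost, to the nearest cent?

This is a tiny linear program; its minimum lies at a vertex of the feasible set. List the vertices and price them.
carrots only: max(58/6, 9/3) = 9.667 servings → $3.38.
spinach only: max(58/23, 9/2) = 4.5 servings → $2.92.
carrots + spinach with both tight: 1.596 servings and 2.105 servings → $1.93.
Cheapest feasible corner: $1.93.

$1.93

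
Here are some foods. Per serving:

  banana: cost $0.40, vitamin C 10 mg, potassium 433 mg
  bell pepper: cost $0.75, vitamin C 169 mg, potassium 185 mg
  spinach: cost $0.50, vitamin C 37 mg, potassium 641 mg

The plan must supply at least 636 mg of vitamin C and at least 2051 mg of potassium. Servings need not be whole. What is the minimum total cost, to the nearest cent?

The cheapest plan sits at a corner of the feasible region — with two constraints it uses at most two foods.
banana only: max(636/10, 2051/433) = 63.6 servings → $25.44.
bell pepper only: max(636/169, 2051/185) = 11.09 servings → $8.31.
spinach only: max(636/37, 2051/641) = 17.19 servings → $8.59.
banana + bell pepper with both tight: 3.21 servings and 3.573 servings → $3.96.
banana + spinach with both targets exact would need a negative amount; discard.
bell pepper + spinach with both tight: 3.269 servings and 2.256 servings → $3.58.
So the least-cost plan costs $3.58.

$3.58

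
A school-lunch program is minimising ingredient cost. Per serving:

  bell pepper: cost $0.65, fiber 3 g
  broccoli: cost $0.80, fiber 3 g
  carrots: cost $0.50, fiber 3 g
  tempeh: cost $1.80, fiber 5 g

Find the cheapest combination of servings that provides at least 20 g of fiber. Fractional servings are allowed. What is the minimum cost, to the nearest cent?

$3.33

Cost per g of fiber: carrots $0.1667, bell pepper $0.2167, broccoli $0.2667, tempeh $0.3600.
With no serving limits, use only carrots: 20 g / 3 g = 6.667 servings × $0.50 = $3.33.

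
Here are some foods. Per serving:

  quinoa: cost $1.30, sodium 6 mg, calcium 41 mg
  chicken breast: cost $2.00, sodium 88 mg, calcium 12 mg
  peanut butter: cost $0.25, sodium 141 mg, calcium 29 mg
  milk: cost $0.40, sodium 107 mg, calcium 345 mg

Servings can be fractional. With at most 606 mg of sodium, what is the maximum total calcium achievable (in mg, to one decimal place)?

Calcium per mg sodium: quinoa 6.833, milk 3.224, peanut butter 0.2057, chicken breast 0.1364.
With no serving limits, spend the whole sodium allowance on quinoa: 606 mg / 6 mg × 41 mg = 4141.0 mg.

4141.0 mg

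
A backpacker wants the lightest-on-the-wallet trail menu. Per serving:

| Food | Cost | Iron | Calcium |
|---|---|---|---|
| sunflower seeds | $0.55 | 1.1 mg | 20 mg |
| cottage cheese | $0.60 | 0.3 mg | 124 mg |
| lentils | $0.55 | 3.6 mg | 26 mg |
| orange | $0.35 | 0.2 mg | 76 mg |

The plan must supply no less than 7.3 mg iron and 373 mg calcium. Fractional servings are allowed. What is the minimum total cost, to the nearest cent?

Check every corner: each single food scaled to meet both minima, and each pair solved so both constraints bind.
sunflower seeds only: max(7.3/1.1, 373/20) = 18.65 servings → $10.26.
cottage cheese only: max(7.3/0.3, 373/124) = 24.33 servings → $14.60.
lentils only: max(7.3/3.6, 373/26) = 14.35 servings → $7.89.
orange only: max(7.3/0.2, 373/76) = 36.5 servings → $12.78.
sunflower seeds + cottage cheese with both tight: 6.084 servings and 2.027 servings → $4.56.
sunflower seeds + lentils: intersection lies outside the first quadrant.
sunflower seeds + orange with both tight: 6.033 servings and 3.32 servings → $4.48.
cottage cheese + lentils with both tight: 2.629 servings and 1.809 servings → $2.57.
cottage cheese + orange with both targets exact would need a negative amount; discard.
lentils + orange with both tight: 1.789 servings and 4.296 servings → $2.49.
Cheapest feasible corner: $2.49.

$2.49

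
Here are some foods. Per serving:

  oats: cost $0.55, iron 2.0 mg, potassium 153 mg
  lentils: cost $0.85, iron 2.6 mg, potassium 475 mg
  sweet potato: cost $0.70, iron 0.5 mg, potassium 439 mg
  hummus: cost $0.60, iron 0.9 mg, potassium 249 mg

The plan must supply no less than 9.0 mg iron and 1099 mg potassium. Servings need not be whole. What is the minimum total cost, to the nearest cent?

$2.68

oats only: max(9.0/2.0, 1099/153) = 7.183 servings → $3.95.
lentils only: max(9.0/2.6, 1099/475) = 3.462 servings → $2.94.
sweet potato only: max(9.0/0.5, 1099/439) = 18 servings → $12.60.
hummus only: max(9.0/0.9, 1099/249) = 10 servings → $6.00.
oats + lentils with both tight: 2.567 servings and 1.487 servings → $2.68.
oats + sweet potato with both tight: 4.244 servings and 1.024 servings → $3.05.
oats + hummus with both tight: 3.475 servings and 2.279 servings → $3.28.
lentils + sweet potato: the both-tight solution has a negative serving — not a feasible corner.
lentils + hummus: intersection lies outside the first quadrant.
sweet potato + hummus with both targets exact would need a negative amount; discard.
So the least-cost plan costs $2.68.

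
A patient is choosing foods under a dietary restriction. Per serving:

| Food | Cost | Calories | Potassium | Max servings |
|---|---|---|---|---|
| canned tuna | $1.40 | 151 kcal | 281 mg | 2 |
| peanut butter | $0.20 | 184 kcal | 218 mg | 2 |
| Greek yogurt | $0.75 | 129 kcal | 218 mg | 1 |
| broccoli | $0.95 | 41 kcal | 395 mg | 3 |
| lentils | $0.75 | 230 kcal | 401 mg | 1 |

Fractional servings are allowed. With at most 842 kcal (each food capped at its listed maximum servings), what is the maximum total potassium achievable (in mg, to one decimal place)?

2434.7 mg

Potassium per kcal: broccoli 9.634, canned tuna 1.861, lentils 1.743, Greek yogurt 1.69, peanut butter 1.185.
Take 3 servings of broccoli: uses 123 kcal, +1185.0 mg potassium (running total 1185.0 mg).
Take 2 servings of canned tuna: uses 302 kcal, +562.0 mg potassium (running total 1747.0 mg).
Take 1 serving of lentils: uses 230 kcal, +401.0 mg potassium (running total 2148.0 mg).
Take 1 serving of Greek yogurt: uses 129 kcal, +218.0 mg potassium (running total 2366.0 mg).
Take 0.3152 servings of peanut butter: uses 58 kcal, +68.7 mg potassium (running total 2434.7 mg).
Greedy by best ratio exhausts the calories allowance optimally: 2434.7 mg.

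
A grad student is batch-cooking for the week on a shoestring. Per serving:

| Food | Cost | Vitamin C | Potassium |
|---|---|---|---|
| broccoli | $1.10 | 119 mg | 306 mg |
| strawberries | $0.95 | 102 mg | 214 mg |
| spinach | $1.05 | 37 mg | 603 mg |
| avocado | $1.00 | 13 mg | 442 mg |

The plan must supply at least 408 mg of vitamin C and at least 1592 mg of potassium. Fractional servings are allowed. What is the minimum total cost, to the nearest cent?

For a min-cost LP with two ≥-constraints, a basic feasible solution has at most two positive variables.
broccoli only: max(408/119, 1592/306) = 5.203 servings → $5.72.
strawberries only: max(408/102, 1592/214) = 7.439 servings → $7.07.
spinach only: max(408/37, 1592/603) = 11.03 servings → $11.58.
avocado only: max(408/13, 1592/442) = 31.38 servings → $31.38.
broccoli + strawberries: the both-tight solution has a negative serving — not a feasible corner.
broccoli + spinach with both tight: 3.096 servings and 1.069 servings → $4.53.
broccoli + avocado with both tight: 3.283 servings and 1.329 servings → $4.94.
strawberries + spinach with both tight: 3.492 servings and 1.401 servings → $4.79.
strawberries + avocado with both tight: 3.774 servings and 1.775 servings → $5.36.
spinach + avocado with both targets exact would need a negative amount; discard.
So the least-cost plan costs $4.53.

$4.53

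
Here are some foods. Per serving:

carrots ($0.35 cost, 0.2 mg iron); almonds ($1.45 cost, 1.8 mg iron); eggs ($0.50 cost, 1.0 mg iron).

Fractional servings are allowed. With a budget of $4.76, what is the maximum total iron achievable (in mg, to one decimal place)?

9.5 mg

Iron per dollar: eggs 2, almonds 1.241, carrots 0.5714.
With no serving limits, spend the whole cost allowance on eggs: $4.76 / $0.50 × 1.0 mg = 9.5 mg.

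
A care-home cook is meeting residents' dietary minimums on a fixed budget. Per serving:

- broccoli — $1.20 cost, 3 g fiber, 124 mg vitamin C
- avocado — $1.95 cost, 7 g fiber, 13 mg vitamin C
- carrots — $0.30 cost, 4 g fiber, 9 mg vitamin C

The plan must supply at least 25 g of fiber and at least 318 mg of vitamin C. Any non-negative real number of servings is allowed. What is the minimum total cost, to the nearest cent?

Minimising a linear cost over {fiber ≥ 25, vitamin C ≥ 318, servings ≥ 0} — the optimum is at a vertex, using one or two foods.
broccoli only: max(25/3, 318/124) = 8.333 servings → $10.00.
avocado only: max(25/7, 318/13) = 24.46 servings → $47.70.
carrots only: max(25/4, 318/9) = 35.33 servings → $10.60.
broccoli + avocado with both tight: 2.293 servings and 2.589 servings → $7.80.
broccoli + carrots with both tight: 2.232 servings and 4.576 servings → $4.05.
avocado + carrots: intersection lies outside the first quadrant.
Cheapest feasible corner: $4.05.

$4.05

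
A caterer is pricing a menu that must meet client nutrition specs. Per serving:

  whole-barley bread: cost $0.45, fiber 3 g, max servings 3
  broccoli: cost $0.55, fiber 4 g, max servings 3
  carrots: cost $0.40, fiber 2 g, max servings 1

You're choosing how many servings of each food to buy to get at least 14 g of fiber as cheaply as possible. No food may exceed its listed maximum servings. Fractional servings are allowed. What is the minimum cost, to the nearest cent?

Cost per g of fiber: broccoli $0.1375, whole-barley bread $0.1500, carrots $0.2000.
Take 3 servings of broccoli: +12.0 g fiber for $1.65 (total $1.65, still need 2.0 g).
Take 0.6667 servings of whole-barley bread: +2.0 g fiber for $0.30 (total $1.95, still need 0.0 g).
Filling from the cheapest source first is optimal under one linear minimum: $1.95.

$1.95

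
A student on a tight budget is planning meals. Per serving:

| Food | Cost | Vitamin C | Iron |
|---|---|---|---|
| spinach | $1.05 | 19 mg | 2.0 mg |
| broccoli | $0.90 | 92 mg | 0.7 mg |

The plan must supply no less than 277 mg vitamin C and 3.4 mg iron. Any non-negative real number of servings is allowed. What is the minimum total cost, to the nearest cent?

$3.31

With two linear requirements the optimum uses one or two foods; enumerate the corners.
spinach only: max(277/19, 3.4/2.0) = 14.58 servings → $15.31.
broccoli only: max(277/92, 3.4/0.7) = 4.857 servings → $4.37.
spinach + broccoli with both tight: 0.6965 servings and 2.867 servings → $3.31.
So the least-cost plan costs $3.31.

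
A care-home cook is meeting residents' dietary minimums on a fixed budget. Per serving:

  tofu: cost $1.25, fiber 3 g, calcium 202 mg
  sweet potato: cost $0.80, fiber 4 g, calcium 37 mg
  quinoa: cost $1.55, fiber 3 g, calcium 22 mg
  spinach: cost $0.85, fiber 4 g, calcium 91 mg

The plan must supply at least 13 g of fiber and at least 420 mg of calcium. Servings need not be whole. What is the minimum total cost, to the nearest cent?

$3.33

A basic optimal solution has at most two foods positive. Try each food alone and each pair with both targets met exactly.
tofu only: max(13/3, 420/202) = 4.333 servings → $5.42.
sweet potato only: max(13/4, 420/37) = 11.35 servings → $9.08.
quinoa only: max(13/3, 420/22) = 19.09 servings → $29.59.
spinach only: max(13/4, 420/91) = 4.615 servings → $3.92.
tofu + sweet potato with both tight: 1.72 servings and 1.96 servings → $3.72.
tofu + quinoa with both tight: 1.804 servings and 2.53 servings → $6.18.
tofu + spinach with both tight: 0.929 servings and 2.553 servings → $3.33.
sweet potato + quinoa with both targets exact would need a negative amount; discard.
sweet potato + spinach: intersection lies outside the first quadrant.
quinoa + spinach with both targets exact would need a negative amount; discard.
So the least-cost plan costs $3.33.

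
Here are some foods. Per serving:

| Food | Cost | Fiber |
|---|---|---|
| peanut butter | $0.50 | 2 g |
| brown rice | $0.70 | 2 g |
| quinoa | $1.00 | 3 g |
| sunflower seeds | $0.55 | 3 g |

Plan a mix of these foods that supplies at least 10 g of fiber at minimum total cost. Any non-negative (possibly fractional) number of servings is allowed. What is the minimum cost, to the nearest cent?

$1.83

Cost per g of fiber: sunflower seeds $0.1833, peanut butter $0.2500, quinoa $0.3333, brown rice $0.3500.
With no serving limits, use only sunflower seeds: 10 g / 3 g = 3.333 servings × $0.55 = $1.83.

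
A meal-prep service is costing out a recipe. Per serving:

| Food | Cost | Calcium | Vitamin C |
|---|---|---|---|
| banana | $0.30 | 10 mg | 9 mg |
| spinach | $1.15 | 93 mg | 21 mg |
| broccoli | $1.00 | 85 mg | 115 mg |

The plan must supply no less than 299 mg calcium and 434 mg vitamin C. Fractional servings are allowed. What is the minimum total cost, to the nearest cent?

$3.77

Compare the cost at each extreme point of the feasible region.
banana only: max(299/10, 434/9) = 48.22 servings → $14.47.
spinach only: max(299/93, 434/21) = 20.67 servings → $23.77.
broccoli only: max(299/85, 434/115) = 3.774 servings → $3.77.
banana + spinach with both targets exact would need a negative amount; discard.
banana + broccoli: the both-tight solution has a negative serving — not a feasible corner.
spinach + broccoli: the both-tight solution has a negative serving — not a feasible corner.
Cheapest feasible corner: $3.77.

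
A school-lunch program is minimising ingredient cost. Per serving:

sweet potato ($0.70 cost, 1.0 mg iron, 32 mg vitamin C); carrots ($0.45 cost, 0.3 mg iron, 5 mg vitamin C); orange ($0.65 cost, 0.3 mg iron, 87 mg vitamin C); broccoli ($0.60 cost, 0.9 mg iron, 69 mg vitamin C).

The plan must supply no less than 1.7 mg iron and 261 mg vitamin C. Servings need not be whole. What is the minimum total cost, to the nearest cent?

Minimising a linear cost over {iron ≥ 1.7, vitamin C ≥ 261, servings ≥ 0} — the optimum is at a vertex, using one or two foods.
sweet potato only: max(1.7/1.0, 261/32) = 8.156 servings → $5.71.
carrots only: max(1.7/0.3, 261/5) = 52.2 servings → $23.49.
orange only: max(1.7/0.3, 261/87) = 5.667 servings → $3.68.
broccoli only: max(1.7/0.9, 261/69) = 3.783 servings → $2.27.
sweet potato + carrots: intersection lies outside the first quadrant.
sweet potato + orange with both tight: 0.8992 servings and 2.669 servings → $2.36.
sweet potato + broccoli with both targets exact would need a negative amount; discard.
carrots + orange with both tight: 2.829 servings and 2.837 servings → $3.12.
carrots + broccoli: intersection lies outside the first quadrant.
orange + broccoli with both tight: 2.042 servings and 1.208 servings → $2.05.
Cheapest feasible corner: $2.05.

$2.05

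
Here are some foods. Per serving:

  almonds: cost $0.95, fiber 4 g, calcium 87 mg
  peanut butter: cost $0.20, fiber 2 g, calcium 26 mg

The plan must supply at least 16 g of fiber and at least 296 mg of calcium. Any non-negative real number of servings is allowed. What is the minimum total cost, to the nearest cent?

The cheapest plan sits at a corner of the feasible region — with two constraints it uses at most two foods.
almonds only: max(16/4, 296/87) = 4 servings → $3.80.
peanut butter only: max(16/2, 296/26) = 11.38 servings → $2.28.
almonds + peanut butter with both tight: 2.514 servings and 2.971 servings → $2.98.
The minimum over all feasible corners is $2.28.

$2.28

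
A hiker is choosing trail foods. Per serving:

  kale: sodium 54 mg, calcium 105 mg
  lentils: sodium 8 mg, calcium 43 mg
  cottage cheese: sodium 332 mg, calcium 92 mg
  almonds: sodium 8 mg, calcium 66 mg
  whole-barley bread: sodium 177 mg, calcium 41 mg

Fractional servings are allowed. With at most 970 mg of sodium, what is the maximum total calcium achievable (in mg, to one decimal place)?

8002.5 mg

Calcium per mg sodium: almonds 8.25, lentils 5.375, kale 1.944, cottage cheese 0.2771, whole-barley bread 0.2316.
With no serving limits, spend the whole sodium allowance on almonds: 970 mg / 8 mg × 66 mg = 8002.5 mg.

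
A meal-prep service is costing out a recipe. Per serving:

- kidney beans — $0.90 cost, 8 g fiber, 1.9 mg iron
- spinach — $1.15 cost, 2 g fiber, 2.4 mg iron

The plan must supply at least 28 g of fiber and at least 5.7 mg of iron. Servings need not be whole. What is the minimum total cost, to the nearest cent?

Two binding constraints pin down two serving amounts, so the optimal mix uses at most two foods. The candidates are each food alone (scaled to the tighter of fiber/iron) and each pair with both constraints tight.
kidney beans only: max(28/8, 5.7/1.9) = 3.5 servings → $3.15.
spinach only: max(28/2, 5.7/2.4) = 14 servings → $16.10.
kidney beans + spinach: the both-tight solution has a negative serving — not a feasible corner.
Cheapest feasible corner: $3.15.

$3.15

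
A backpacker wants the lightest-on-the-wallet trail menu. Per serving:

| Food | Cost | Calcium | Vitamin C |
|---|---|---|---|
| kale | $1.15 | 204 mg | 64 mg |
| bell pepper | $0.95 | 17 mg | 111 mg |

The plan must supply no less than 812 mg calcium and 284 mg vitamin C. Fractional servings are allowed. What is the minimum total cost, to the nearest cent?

$4.81

With two linear requirements the optimum uses one or two foods; enumerate the corners.
kale only: max(812/204, 284/64) = 4.438 servings → $5.10.
bell pepper only: max(812/17, 284/111) = 47.76 servings → $45.38.
kale + bell pepper with both tight: 3.957 servings and 0.2769 servings → $4.81.
Cheapest feasible corner: $4.81.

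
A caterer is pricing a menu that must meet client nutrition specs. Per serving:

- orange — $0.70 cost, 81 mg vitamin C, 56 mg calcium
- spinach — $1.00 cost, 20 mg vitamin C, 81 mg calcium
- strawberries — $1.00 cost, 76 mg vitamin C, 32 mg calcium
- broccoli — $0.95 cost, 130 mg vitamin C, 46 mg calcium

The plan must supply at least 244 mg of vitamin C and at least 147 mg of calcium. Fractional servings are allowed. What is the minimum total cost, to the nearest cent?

$2.02

Compare the cost at each extreme point of the feasible region.
orange only: max(244/81, 147/56) = 3.012 servings → $2.11.
spinach only: max(244/20, 147/81) = 12.2 servings → $12.20.
strawberries only: max(244/76, 147/32) = 4.594 servings → $4.59.
broccoli only: max(244/130, 147/46) = 3.196 servings → $3.04.
orange + spinach with both targets exact would need a negative amount; discard.
orange + strawberries with both tight: 2.022 servings and 1.056 servings → $2.47.
orange + broccoli with both tight: 2.219 servings and 0.4944 servings → $2.02.
spinach + strawberries with both tight: 0.6099 servings and 3.05 servings → $3.66.
spinach + broccoli with both tight: 0.8206 servings and 1.751 servings → $2.48.
strawberries + broccoli: intersection lies outside the first quadrant.
The minimum over all feasible corners is $2.02.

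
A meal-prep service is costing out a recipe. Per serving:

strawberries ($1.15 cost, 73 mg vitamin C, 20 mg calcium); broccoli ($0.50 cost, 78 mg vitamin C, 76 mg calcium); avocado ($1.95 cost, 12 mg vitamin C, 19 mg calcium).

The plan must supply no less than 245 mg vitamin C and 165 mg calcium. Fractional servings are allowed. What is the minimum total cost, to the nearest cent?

Minimising a linear cost over {vitamin C ≥ 245, calcium ≥ 165, servings ≥ 0} — the optimum is at a vertex, using one or two foods.
strawberries only: max(245/73, 165/20) = 8.25 servings → $9.49.
broccoli only: max(245/78, 165/76) = 3.141 servings → $1.57.
avocado only: max(245/12, 165/19) = 20.42 servings → $39.81.
strawberries + broccoli with both tight: 1.442 servings and 1.792 servings → $2.55.
strawberries + avocado with both tight: 2.332 servings and 6.229 servings → $14.83.
broccoli + avocado: the both-tight solution has a negative serving — not a feasible corner.
So the least-cost plan costs $1.57.

$1.57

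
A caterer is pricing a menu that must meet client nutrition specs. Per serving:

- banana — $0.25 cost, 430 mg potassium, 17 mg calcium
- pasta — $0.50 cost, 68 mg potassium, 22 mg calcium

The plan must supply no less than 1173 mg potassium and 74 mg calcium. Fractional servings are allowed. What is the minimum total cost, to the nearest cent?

banana only: max(1173/430, 74/17) = 4.353 servings → $1.09.
pasta only: max(1173/68, 74/22) = 17.25 servings → $8.62.
banana + pasta with both tight: 2.502 servings and 1.431 servings → $1.34.
The minimum over all feasible corners is $1.09.

$1.09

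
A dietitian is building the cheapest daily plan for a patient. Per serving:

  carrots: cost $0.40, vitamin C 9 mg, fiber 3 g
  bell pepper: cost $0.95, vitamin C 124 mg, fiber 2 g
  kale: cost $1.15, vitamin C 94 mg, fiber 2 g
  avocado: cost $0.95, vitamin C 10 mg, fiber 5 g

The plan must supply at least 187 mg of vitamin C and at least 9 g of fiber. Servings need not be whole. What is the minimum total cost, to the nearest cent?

Compare the cost at each extreme point of the feasible region.
carrots only: max(187/9, 9/3) = 20.78 servings → $8.31.
bell pepper only: max(187/124, 9/2) = 4.5 servings → $4.28.
kale only: max(187/94, 9/2) = 4.5 servings → $5.17.
avocado only: max(187/10, 9/5) = 18.7 servings → $17.77.
carrots + bell pepper with both tight: 2.096 servings and 1.356 servings → $2.13.
carrots + kale with both tight: 1.788 servings and 1.818 servings → $2.81.
carrots + avocado: intersection lies outside the first quadrant.
bell pepper + kale: intersection lies outside the first quadrant.
bell pepper + avocado with both tight: 1.408 servings and 1.237 servings → $2.51.
kale + avocado with both tight: 1.878 servings and 1.049 servings → $3.16.
The minimum over all feasible corners is $2.13.

$2.13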